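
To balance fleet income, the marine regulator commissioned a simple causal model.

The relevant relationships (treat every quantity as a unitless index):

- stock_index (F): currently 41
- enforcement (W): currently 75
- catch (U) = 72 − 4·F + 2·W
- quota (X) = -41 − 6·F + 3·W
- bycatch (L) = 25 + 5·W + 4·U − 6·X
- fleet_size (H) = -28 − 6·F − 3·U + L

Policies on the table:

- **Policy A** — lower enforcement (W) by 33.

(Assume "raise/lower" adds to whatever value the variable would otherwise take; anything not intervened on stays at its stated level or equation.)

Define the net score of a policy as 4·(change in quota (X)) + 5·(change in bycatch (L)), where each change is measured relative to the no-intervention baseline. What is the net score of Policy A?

429

Baseline:
  F = 41
  W = 75
  U = 72 − 4·41 + 2·75 = 58
  X = -41 − 6·41 + 3·75 = -62
  L = 25 + 5·75 + 4·58 − 6·(-62) = 1004
Policy A (W − 33):
  F = 41
  W = 75 − 33 = 42
  U = 72 − 4·41 + 2·42 = -8
  X = -41 − 6·41 + 3·42 = -161
  L = 25 + 5·42 + 4·(-8) − 6·(-161) = 1169
ΔX = -161 − (-62) = -99; ΔL = 1169 − 1004 = 165
Score = 4·(-99) + 5·165 = 429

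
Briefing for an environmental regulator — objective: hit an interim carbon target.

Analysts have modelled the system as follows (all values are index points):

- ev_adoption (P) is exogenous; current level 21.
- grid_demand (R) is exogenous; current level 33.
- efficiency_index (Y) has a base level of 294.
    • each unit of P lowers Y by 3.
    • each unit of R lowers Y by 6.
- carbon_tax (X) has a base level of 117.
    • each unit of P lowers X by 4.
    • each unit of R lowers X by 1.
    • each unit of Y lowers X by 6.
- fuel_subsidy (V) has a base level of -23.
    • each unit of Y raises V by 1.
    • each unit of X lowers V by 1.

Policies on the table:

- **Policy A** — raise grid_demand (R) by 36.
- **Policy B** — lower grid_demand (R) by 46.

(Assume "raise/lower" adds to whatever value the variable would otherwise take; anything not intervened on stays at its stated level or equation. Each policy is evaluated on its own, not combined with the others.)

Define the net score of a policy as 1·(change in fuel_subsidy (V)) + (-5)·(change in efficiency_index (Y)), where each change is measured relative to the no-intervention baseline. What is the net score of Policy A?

Baseline:
  P = 21
  R = 33
  Y = 294 − 3·21 − 6·33 = 33
  X = 117 − 4·21 − 33 − 6·33 = -198
  V = -23 + 33 − (-198) = 208
Policy A (R + 36):
  P = 21
  R = 33 + 36 = 69
  Y = 294 − 3·21 − 6·69 = -183
  X = 117 − 4·21 − 69 − 6·(-183) = 1062
  V = -23 + (-183) − 1062 = -1268
ΔV = -1268 − 208 = -1476; ΔY = -183 − 33 = -216
Score = 1·(-1476) + (-5)·(-216) = -396

-396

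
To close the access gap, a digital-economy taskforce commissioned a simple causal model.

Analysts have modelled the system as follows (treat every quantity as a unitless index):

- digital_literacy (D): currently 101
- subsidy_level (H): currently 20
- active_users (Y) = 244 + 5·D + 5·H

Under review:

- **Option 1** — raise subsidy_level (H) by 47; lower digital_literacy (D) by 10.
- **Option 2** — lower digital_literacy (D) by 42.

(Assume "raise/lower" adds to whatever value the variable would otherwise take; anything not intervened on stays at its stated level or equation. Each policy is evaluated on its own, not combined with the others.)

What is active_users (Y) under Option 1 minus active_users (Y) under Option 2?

395

Option 1 (H + 47, D − 10):
  D = 101 − 10 = 91
  H = 20 + 47 = 67
  Y = 244 + 5·91 + 5·67 = 1034
Option 2 (D − 42):
  D = 101 − 42 = 59
  H = 20
  Y = 244 + 5·59 + 5·20 = 639
Y: 1034 − 639 = 395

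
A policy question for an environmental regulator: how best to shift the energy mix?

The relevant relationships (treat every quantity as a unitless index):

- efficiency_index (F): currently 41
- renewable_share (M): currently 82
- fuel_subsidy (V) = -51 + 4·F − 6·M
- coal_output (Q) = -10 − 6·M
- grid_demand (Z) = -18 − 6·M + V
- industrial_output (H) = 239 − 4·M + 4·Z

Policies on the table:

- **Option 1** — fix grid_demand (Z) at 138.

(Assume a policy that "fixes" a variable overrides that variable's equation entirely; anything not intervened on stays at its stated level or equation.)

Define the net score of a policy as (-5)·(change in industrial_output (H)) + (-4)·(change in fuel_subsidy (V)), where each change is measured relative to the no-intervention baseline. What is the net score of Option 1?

-20540

Baseline:
  F = 41
  M = 82
  V = -51 + 4·41 − 6·82 = -379
  Z = -18 − 6·82 + (-379) = -889
  H = 239 − 4·82 + 4·(-889) = -3645
Option 1 (Z := 138):
  F = 41
  M = 82
  V = -51 + 4·41 − 6·82 = -379
  Z = 138
  H = 239 − 4·82 + 4·138 = 463
ΔH = 463 − (-3645) = 4108; ΔV = -379 − (-379) = 0
Score = (-5)·4108 + (-4)·0 = -20540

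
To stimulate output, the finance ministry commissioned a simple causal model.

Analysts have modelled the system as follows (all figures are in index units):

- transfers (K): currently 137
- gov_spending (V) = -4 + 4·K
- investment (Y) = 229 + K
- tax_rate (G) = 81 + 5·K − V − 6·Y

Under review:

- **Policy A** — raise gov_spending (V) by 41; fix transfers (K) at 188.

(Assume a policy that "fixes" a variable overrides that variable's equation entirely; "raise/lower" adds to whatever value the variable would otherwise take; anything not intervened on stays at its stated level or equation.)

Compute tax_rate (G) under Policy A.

Policy A (V + 41, K := 188):
  K = 188
  V = -4 + 4·188 (+41 from intervention) = 789
  Y = 229 + 188 = 417
  G = 81 + 5·188 − 789 − 6·417 = -2270

-2270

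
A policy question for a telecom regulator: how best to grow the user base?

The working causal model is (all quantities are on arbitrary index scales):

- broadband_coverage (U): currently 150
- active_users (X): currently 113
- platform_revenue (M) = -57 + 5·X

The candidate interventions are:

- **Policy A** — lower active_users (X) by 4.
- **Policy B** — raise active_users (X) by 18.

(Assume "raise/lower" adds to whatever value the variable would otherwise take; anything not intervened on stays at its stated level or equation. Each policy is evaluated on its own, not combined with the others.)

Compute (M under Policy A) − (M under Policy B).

Policy A (X − 4):
  X = 113 − 4 = 109
  M = -57 + 5·109 = 488
Policy B (X + 18):
  X = 113 + 18 = 131
  M = -57 + 5·131 = 598
M: 488 − 598 = -110

-110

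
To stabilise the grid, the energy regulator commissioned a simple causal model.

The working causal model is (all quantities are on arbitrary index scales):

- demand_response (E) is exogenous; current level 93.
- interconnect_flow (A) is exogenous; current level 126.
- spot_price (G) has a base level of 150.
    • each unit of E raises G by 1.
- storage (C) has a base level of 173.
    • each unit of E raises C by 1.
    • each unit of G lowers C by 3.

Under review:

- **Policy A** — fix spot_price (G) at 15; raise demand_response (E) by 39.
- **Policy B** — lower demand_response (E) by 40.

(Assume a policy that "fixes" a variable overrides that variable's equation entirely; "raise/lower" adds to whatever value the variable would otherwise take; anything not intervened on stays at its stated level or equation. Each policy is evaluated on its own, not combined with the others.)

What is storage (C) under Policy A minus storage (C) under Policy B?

643

Policy A (G := 15, E + 39):
  E = 93 + 39 = 132
  G = 15
  C = 173 + 132 − 3·15 = 260
Policy B (E − 40):
  E = 93 − 40 = 53
  G = 150 + 53 = 203
  C = 173 + 53 − 3·203 = -383
C: 260 − (-383) = 643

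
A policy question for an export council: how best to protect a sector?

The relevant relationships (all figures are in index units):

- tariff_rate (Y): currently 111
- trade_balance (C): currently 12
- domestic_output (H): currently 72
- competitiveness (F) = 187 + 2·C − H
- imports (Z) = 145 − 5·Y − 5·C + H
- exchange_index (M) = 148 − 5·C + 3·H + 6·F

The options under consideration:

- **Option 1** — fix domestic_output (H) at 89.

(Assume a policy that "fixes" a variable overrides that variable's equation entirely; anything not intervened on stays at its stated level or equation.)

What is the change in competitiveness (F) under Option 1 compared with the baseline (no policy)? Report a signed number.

-17

Baseline:
  C = 12
  H = 72
  F = 187 + 2·12 − 72 = 139
Option 1 (H := 89):
  C = 12
  H = 89
  F = 187 + 2·12 − 89 = 122
Change in F: 122 − 139 = -17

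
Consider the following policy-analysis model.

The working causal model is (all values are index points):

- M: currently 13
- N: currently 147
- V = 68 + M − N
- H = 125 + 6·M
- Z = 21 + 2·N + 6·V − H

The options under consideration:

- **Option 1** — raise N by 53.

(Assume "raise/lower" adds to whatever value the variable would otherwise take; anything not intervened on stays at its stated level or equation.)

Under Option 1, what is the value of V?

-119

Option 1 (N + 53):
  M = 13
  N = 147 + 53 = 200
  V = 68 + 13 − 200 = -119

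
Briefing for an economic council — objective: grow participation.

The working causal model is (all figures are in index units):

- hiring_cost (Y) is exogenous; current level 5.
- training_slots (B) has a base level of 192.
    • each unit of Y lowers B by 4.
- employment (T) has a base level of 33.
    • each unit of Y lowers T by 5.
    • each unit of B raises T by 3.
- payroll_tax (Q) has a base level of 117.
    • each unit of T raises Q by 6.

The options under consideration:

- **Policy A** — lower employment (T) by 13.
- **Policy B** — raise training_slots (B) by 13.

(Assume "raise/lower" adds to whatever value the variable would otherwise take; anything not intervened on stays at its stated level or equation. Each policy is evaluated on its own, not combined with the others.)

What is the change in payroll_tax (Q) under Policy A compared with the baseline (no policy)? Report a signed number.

Baseline:
  Y = 5
  B = 192 − 4·5 = 172
  T = 33 − 5·5 + 3·172 = 524
  Q = 117 + 6·524 = 3261
Policy A (T − 13):
  Y = 5
  B = 192 − 4·5 = 172
  T = 33 − 5·5 + 3·172 (−13 from intervention) = 511
  Q = 117 + 6·511 = 3183
Change in Q: 3183 − 3261 = -78

-78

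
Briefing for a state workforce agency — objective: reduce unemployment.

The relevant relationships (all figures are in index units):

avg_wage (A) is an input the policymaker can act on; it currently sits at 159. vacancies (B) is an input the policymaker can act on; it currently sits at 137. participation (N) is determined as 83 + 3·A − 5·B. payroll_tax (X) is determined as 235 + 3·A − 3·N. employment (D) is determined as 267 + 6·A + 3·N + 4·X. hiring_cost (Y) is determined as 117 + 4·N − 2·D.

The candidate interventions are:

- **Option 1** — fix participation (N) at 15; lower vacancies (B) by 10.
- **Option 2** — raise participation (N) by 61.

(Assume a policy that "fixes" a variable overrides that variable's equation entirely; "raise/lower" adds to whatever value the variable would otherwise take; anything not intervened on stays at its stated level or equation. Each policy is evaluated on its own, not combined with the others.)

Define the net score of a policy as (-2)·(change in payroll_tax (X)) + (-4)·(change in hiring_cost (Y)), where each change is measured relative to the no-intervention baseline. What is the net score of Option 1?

Baseline:
  A = 159
  B = 137
  N = 83 + 3·159 − 5·137 = -125
  X = 235 + 3·159 − 3·(-125) = 1087
  D = 267 + 6·159 + 3·(-125) + 4·1087 = 5194
  Y = 117 + 4·(-125) − 2·5194 = -10771
Option 1 (N := 15, B − 10):
  A = 159
  B = 137 − 10 = 127
  N = 15
  X = 235 + 3·159 − 3·15 = 667
  D = 267 + 6·159 + 3·15 + 4·667 = 3934
  Y = 117 + 4·15 − 2·3934 = -7691
ΔX = 667 − 1087 = -420; ΔY = -7691 − (-10771) = 3080
Score = (-2)·(-420) + (-4)·3080 = -11480

-11480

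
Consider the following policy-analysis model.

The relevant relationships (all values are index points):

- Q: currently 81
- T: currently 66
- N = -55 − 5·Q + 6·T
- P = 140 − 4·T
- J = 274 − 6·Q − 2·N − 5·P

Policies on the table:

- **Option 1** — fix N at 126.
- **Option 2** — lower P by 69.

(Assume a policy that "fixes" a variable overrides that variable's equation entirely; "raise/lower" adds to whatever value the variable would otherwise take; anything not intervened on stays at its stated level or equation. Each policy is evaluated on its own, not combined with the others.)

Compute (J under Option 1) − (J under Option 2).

Option 1 (N := 126):
  Q = 81
  T = 66
  N = 126
  P = 140 − 4·66 = -124
  J = 274 − 6·81 − 2·126 − 5·(-124) = 156
Option 2 (P − 69):
  Q = 81
  T = 66
  N = -55 − 5·81 + 6·66 = -64
  P = 140 − 4·66 (−69 from intervention) = -193
  J = 274 − 6·81 − 2·(-64) − 5·(-193) = 881
J: 156 − 881 = -725

-725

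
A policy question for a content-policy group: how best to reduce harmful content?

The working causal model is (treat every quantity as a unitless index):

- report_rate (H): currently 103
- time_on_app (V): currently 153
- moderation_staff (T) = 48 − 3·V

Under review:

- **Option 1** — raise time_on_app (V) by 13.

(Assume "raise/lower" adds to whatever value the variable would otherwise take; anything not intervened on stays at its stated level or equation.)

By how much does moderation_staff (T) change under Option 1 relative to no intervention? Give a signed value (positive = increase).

Baseline:
  V = 153
  T = 48 − 3·153 = -411
Option 1 (V + 13):
  V = 153 + 13 = 166
  T = 48 − 3·166 = -450
Change in T: -450 − (-411) = -39

-39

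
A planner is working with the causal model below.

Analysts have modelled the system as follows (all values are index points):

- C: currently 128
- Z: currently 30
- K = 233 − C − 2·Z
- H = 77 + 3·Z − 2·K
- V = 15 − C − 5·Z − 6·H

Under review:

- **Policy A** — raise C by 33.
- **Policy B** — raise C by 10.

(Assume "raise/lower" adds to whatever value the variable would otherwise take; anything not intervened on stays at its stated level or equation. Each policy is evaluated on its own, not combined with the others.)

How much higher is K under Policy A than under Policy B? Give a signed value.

Policy A (C + 33):
  C = 128 + 33 = 161
  Z = 30
  K = 233 − 161 − 2·30 = 12
Policy B (C + 10):
  C = 128 + 10 = 138
  Z = 30
  K = 233 − 138 − 2·30 = 35
K: 12 − 35 = -23

-23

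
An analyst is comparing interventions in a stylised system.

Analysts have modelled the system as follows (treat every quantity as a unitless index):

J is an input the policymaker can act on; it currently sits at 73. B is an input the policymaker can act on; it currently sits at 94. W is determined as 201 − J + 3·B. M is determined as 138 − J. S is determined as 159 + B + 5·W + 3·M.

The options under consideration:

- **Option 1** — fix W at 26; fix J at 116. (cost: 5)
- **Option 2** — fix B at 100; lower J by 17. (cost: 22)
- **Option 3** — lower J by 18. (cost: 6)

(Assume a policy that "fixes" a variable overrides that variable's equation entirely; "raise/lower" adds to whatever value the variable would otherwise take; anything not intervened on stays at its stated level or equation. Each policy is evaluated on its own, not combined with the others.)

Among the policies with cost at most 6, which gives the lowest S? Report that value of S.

449

Option 1 (W := 26, J := 116):
  J = 116
  B = 94
  W = 26
  M = 138 − 116 = 22
  S = 159 + 94 + 5·26 + 3·22 = 449
Option 3 (J − 18):
  J = 73 − 18 = 55
  B = 94
  W = 201 − 55 + 3·94 = 428
  M = 138 − 55 = 83
  S = 159 + 94 + 5·428 + 3·83 = 2642
Comparing — Option 1: S=449, Option 3: S=2642. Lowest is 449 (Option 1).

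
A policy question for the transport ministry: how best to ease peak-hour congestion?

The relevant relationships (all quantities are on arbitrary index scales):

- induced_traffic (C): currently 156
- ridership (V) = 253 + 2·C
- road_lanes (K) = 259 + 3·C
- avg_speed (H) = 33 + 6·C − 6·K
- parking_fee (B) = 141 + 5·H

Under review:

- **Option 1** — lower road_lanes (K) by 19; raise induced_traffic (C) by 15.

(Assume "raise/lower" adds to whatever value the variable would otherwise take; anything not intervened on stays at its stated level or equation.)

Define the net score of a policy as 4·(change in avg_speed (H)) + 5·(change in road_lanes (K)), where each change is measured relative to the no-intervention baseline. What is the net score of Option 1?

Baseline:
  C = 156
  K = 259 + 3·156 = 727
  H = 33 + 6·156 − 6·727 = -3393
Option 1 (K − 19, C + 15):
  C = 156 + 15 = 171
  K = 259 + 3·171 (−19 from intervention) = 753
  H = 33 + 6·171 − 6·753 = -3459
ΔH = -3459 − (-3393) = -66; ΔK = 753 − 727 = 26
Score = 4·(-66) + 5·26 = -134

-134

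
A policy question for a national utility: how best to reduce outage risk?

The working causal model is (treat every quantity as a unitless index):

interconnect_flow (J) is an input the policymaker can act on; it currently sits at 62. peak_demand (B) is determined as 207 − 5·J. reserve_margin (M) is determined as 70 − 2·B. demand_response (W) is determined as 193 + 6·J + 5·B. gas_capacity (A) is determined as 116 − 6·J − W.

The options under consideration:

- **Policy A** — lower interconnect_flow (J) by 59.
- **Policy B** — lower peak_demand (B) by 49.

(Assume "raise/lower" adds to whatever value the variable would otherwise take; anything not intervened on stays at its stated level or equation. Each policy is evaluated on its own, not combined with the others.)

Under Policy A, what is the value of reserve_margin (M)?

-314

Policy A (J − 59):
  J = 62 − 59 = 3
  B = 207 − 5·3 = 192
  M = 70 − 2·192 = -314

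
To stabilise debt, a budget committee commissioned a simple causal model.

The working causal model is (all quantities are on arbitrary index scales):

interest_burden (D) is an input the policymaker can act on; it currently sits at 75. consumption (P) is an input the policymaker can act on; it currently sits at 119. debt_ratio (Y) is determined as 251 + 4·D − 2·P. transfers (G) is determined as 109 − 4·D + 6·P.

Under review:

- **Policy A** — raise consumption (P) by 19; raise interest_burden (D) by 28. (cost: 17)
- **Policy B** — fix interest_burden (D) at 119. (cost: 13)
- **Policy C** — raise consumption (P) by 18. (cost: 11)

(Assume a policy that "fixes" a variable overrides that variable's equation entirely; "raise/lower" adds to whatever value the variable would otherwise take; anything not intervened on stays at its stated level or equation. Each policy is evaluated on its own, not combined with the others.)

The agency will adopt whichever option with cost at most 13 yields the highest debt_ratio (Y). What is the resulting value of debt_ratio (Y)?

489

Policy B (D := 119):
  D = 119
  P = 119
  Y = 251 + 4·119 − 2·119 = 489
Policy C (P + 18):
  D = 75
  P = 119 + 18 = 137
  Y = 251 + 4·75 − 2·137 = 277
Comparing — Policy B: Y=489, Policy C: Y=277. Highest is 489 (Policy B).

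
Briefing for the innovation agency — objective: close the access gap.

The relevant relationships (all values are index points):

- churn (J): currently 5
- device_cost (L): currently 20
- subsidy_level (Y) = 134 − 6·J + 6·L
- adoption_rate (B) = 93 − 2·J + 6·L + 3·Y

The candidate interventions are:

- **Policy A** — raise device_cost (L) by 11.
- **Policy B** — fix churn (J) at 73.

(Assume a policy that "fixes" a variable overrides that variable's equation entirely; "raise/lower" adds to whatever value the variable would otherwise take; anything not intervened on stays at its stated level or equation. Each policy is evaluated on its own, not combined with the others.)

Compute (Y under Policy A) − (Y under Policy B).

474

Policy A (L + 11):
  J = 5
  L = 20 + 11 = 31
  Y = 134 − 6·5 + 6·31 = 290
Policy B (J := 73):
  J = 73
  L = 20
  Y = 134 − 6·73 + 6·20 = -184
Y: 290 − (-184) = 474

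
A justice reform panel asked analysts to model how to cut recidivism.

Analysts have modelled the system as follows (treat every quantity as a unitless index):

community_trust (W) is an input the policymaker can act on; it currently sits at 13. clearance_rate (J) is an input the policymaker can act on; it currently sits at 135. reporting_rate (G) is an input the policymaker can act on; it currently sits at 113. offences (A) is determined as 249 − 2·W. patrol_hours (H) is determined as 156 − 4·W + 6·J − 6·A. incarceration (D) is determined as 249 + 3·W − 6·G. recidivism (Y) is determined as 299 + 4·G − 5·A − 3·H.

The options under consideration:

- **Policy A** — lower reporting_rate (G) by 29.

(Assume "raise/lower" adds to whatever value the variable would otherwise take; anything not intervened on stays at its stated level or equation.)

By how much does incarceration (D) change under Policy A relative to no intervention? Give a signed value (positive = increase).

Baseline:
  W = 13
  G = 113
  D = 249 + 3·13 − 6·113 = -390
Policy A (G − 29):
  W = 13
  G = 113 − 29 = 84
  D = 249 + 3·13 − 6·84 = -216
Change in D: -216 − (-390) = 174

174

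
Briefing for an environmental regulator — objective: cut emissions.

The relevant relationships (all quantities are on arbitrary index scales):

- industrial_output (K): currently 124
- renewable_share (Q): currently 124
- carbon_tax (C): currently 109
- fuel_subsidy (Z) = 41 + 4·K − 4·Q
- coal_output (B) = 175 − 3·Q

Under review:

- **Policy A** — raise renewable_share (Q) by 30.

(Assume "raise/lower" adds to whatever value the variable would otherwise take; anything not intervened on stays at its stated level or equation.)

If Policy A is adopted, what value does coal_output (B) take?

-287

Policy A (Q + 30):
  Q = 124 + 30 = 154
  B = 175 − 3·154 = -287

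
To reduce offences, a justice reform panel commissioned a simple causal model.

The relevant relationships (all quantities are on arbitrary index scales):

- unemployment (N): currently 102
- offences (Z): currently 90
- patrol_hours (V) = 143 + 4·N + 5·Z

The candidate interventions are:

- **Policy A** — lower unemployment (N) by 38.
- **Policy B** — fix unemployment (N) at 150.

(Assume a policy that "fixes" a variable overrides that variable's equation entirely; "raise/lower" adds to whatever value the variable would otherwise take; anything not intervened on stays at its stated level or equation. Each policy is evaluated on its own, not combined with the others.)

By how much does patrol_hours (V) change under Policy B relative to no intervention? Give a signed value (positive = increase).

192

Baseline:
  N = 102
  Z = 90
  V = 143 + 4·102 + 5·90 = 1001
Policy B (N := 150):
  N = 150
  Z = 90
  V = 143 + 4·150 + 5·90 = 1193
Change in V: 1193 − 1001 = 192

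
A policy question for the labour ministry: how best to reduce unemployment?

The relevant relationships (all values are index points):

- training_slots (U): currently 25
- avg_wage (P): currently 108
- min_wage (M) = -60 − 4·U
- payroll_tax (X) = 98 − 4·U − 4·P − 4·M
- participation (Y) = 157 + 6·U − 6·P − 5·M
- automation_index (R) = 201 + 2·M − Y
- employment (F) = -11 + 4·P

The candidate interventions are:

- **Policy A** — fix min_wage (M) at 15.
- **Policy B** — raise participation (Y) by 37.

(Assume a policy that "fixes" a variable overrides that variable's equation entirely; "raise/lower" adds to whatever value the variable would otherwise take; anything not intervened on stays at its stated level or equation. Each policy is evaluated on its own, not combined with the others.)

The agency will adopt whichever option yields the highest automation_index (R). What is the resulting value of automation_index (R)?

Policy A (M := 15):
  U = 25
  P = 108
  M = 15
  Y = 157 + 6·25 − 6·108 − 5·15 = -416
  R = 201 + 2·15 − (-416) = 647
Policy B (Y + 37):
  U = 25
  P = 108
  M = -60 − 4·25 = -160
  Y = 157 + 6·25 − 6·108 − 5·(-160) (+37 from intervention) = 496
  R = 201 + 2·(-160) − 496 = -615
Comparing — Policy A: R=647, Policy B: R=-615. Highest is 647 (Policy A).

647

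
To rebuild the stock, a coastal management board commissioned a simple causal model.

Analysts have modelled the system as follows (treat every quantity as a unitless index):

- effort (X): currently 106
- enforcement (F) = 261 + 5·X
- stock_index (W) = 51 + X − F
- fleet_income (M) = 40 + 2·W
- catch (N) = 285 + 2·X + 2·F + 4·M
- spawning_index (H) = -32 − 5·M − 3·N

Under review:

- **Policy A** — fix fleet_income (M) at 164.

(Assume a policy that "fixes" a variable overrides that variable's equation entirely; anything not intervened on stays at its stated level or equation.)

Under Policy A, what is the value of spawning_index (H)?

-9057

Policy A (M := 164):
  X = 106
  F = 261 + 5·106 = 791
  W = 51 + 106 − 791 = -634
  M = 164
  N = 285 + 2·106 + 2·791 + 4·164 = 2735
  H = -32 − 5·164 − 3·2735 = -9057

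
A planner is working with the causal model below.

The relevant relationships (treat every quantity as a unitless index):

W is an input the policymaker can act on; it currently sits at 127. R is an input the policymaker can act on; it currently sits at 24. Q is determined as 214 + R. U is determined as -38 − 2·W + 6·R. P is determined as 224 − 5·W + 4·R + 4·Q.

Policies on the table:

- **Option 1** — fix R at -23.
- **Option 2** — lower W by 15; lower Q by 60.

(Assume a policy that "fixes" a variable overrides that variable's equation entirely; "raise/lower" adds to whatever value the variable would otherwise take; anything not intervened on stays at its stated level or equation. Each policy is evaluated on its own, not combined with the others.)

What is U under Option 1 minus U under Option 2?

Option 1 (R := -23):
  W = 127
  R = -23
  U = -38 − 2·127 + 6·(-23) = -430
Option 2 (W − 15, Q − 60):
  W = 127 − 15 = 112
  R = 24
  U = -38 − 2·112 + 6·24 = -118
U: -430 − (-118) = -312

-312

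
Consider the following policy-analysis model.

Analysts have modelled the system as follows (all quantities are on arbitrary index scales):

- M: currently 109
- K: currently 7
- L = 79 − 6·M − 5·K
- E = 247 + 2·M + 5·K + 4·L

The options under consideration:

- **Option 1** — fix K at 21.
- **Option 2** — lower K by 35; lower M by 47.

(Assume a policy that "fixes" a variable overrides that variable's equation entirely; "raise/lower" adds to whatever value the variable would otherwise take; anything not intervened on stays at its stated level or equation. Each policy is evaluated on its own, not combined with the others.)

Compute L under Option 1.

-680

Option 1 (K := 21):
  M = 109
  K = 21
  L = 79 − 6·109 − 5·21 = -680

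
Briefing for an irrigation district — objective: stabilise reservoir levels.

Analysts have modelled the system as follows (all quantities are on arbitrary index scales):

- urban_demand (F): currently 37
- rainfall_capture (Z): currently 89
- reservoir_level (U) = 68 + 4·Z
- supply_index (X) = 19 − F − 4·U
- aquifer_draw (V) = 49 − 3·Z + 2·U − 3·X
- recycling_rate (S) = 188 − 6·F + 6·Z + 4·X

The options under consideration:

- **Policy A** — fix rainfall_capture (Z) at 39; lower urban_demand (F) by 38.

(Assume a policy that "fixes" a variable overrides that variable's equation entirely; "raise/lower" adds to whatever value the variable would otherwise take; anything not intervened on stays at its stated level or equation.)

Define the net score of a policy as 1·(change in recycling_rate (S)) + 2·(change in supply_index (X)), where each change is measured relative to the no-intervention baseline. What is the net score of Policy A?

4956

Baseline:
  F = 37
  Z = 89
  U = 68 + 4·89 = 424
  X = 19 − 37 − 4·424 = -1714
  S = 188 − 6·37 + 6·89 + 4·(-1714) = -6356
Policy A (Z := 39, F − 38):
  F = 37 − 38 = -1
  Z = 39
  U = 68 + 4·39 = 224
  X = 19 − (-1) − 4·224 = -876
  S = 188 − 6·(-1) + 6·39 + 4·(-876) = -3076
ΔS = -3076 − (-6356) = 3280; ΔX = -876 − (-1714) = 838
Score = 1·3280 + 2·838 = 4956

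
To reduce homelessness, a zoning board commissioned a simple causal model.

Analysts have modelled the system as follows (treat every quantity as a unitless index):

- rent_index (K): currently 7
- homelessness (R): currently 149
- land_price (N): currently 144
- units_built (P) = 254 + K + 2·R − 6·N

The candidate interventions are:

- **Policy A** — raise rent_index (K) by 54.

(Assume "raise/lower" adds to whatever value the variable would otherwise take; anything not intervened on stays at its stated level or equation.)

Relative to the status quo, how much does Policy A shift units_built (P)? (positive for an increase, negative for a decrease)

54

Baseline:
  K = 7
  R = 149
  N = 144
  P = 254 + 7 + 2·149 − 6·144 = -305
Policy A (K + 54):
  K = 7 + 54 = 61
  R = 149
  N = 144
  P = 254 + 61 + 2·149 − 6·144 = -251
Change in P: -251 − (-305) = 54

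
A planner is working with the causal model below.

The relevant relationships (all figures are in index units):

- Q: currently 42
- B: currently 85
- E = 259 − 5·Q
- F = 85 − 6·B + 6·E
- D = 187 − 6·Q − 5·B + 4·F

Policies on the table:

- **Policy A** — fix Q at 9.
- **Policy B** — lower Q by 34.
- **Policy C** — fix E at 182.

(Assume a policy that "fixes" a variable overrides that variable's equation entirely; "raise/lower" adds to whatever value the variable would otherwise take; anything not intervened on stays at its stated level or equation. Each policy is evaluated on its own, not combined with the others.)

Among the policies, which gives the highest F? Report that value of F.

Policy A (Q := 9):
  Q = 9
  B = 85
  E = 259 − 5·9 = 214
  F = 85 − 6·85 + 6·214 = 859
Policy B (Q − 34):
  Q = 42 − 34 = 8
  B = 85
  E = 259 − 5·8 = 219
  F = 85 − 6·85 + 6·219 = 889
Policy C (E := 182):
  Q = 42
  B = 85
  E = 182
  F = 85 − 6·85 + 6·182 = 667
Comparing — Policy A: F=859, Policy B: F=889, Policy C: F=667. Highest is 889 (Policy B).

889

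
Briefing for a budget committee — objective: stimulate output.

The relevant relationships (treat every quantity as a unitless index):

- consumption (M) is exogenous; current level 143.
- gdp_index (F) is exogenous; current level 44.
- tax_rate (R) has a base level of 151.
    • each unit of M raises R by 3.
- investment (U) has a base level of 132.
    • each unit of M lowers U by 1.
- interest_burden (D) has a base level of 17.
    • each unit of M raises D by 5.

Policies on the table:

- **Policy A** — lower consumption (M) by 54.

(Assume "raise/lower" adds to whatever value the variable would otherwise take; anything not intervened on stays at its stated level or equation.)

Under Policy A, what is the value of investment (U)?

43

Policy A (M − 54):
  M = 143 − 54 = 89
  U = 132 − 89 = 43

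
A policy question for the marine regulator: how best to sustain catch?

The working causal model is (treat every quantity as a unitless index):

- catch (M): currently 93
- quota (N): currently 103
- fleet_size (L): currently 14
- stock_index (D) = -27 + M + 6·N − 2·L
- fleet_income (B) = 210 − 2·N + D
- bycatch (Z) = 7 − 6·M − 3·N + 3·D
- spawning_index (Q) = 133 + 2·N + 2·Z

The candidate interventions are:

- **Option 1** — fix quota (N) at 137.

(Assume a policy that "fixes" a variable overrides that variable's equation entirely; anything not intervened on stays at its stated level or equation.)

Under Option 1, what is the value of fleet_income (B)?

796

Option 1 (N := 137):
  M = 93
  N = 137
  L = 14
  D = -27 + 93 + 6·137 − 2·14 = 860
  B = 210 − 2·137 + 860 = 796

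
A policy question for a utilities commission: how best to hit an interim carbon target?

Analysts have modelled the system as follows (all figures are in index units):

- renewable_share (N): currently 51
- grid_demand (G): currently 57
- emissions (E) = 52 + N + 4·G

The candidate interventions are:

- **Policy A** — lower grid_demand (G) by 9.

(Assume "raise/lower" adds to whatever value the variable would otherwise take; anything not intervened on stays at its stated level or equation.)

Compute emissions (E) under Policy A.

295

Policy A (G − 9):
  N = 51
  G = 57 − 9 = 48
  E = 52 + 51 + 4·48 = 295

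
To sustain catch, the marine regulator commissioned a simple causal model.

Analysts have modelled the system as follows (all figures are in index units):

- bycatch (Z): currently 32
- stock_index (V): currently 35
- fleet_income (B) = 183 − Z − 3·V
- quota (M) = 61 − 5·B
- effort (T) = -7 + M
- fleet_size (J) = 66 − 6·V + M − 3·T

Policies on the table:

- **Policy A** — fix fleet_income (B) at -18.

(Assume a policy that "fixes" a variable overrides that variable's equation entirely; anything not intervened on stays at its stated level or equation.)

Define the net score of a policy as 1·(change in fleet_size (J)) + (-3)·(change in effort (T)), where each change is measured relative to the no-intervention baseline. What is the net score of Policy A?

Baseline:
  Z = 32
  V = 35
  B = 183 − 32 − 3·35 = 46
  M = 61 − 5·46 = -169
  T = -7 + (-169) = -176
  J = 66 − 6·35 + (-169) − 3·(-176) = 215
Policy A (B := -18):
  Z = 32
  V = 35
  B = -18
  M = 61 − 5·(-18) = 151
  T = -7 + 151 = 144
  J = 66 − 6·35 + 151 − 3·144 = -425
ΔJ = -425 − 215 = -640; ΔT = 144 − (-176) = 320
Score = 1·(-640) + (-3)·320 = -1600

-1600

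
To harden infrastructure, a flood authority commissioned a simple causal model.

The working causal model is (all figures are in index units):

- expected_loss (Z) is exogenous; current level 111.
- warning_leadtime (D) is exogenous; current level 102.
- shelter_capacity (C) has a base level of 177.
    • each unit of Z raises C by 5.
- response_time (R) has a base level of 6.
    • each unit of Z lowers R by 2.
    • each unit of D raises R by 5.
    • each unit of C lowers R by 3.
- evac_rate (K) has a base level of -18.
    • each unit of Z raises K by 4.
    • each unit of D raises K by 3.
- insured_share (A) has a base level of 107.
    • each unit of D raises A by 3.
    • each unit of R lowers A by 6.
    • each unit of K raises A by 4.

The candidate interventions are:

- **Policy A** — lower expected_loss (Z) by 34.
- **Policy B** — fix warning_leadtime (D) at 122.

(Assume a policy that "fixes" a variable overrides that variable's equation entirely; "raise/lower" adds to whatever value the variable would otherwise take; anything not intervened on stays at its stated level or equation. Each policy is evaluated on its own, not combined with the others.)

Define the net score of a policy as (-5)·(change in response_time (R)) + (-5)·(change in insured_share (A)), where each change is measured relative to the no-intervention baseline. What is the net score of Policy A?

17170

Baseline:
  Z = 111
  D = 102
  C = 177 + 5·111 = 732
  R = 6 − 2·111 + 5·102 − 3·732 = -1902
  K = -18 + 4·111 + 3·102 = 732
  A = 107 + 3·102 − 6·(-1902) + 4·732 = 14753
Policy A (Z − 34):
  Z = 111 − 34 = 77
  D = 102
  C = 177 + 5·77 = 562
  R = 6 − 2·77 + 5·102 − 3·562 = -1324
  K = -18 + 4·77 + 3·102 = 596
  A = 107 + 3·102 − 6·(-1324) + 4·596 = 10741
ΔR = -1324 − (-1902) = 578; ΔA = 10741 − 14753 = -4012
Score = (-5)·578 + (-5)·(-4012) = 17170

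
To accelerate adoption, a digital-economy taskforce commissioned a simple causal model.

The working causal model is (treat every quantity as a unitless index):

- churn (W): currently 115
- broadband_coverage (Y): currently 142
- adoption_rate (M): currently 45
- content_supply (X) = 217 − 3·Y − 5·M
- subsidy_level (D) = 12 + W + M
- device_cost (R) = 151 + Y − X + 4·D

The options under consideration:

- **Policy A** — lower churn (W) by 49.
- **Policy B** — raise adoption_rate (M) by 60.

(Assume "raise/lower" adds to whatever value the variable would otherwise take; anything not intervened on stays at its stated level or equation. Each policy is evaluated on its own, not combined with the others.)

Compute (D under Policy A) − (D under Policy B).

Policy A (W − 49):
  W = 115 − 49 = 66
  M = 45
  D = 12 + 66 + 45 = 123
Policy B (M + 60):
  W = 115
  M = 45 + 60 = 105
  D = 12 + 115 + 105 = 232
D: 123 − 232 = -109

-109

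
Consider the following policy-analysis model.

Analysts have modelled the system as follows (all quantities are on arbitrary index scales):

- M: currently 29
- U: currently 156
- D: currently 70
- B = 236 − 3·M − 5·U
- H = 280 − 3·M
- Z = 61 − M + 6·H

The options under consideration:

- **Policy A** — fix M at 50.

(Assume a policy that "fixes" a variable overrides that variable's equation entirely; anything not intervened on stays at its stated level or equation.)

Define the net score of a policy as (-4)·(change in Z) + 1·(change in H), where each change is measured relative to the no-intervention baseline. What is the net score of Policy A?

1533

Baseline:
  M = 29
  H = 280 − 3·29 = 193
  Z = 61 − 29 + 6·193 = 1190
Policy A (M := 50):
  M = 50
  H = 280 − 3·50 = 130
  Z = 61 − 50 + 6·130 = 791
ΔZ = 791 − 1190 = -399; ΔH = 130 − 193 = -63
Score = (-4)·(-399) + 1·(-63) = 1533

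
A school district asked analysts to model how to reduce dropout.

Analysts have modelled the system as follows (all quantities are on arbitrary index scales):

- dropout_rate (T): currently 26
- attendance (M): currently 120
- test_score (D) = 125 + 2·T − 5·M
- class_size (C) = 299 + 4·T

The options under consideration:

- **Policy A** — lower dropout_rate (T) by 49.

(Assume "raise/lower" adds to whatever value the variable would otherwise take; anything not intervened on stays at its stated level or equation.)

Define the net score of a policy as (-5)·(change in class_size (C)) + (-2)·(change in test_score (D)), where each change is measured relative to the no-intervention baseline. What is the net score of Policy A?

Baseline:
  T = 26
  M = 120
  D = 125 + 2·26 − 5·120 = -423
  C = 299 + 4·26 = 403
Policy A (T − 49):
  T = 26 − 49 = -23
  M = 120
  D = 125 + 2·(-23) − 5·120 = -521
  C = 299 + 4·(-23) = 207
ΔC = 207 − 403 = -196; ΔD = -521 − (-423) = -98
Score = (-5)·(-196) + (-2)·(-98) = 1176

1176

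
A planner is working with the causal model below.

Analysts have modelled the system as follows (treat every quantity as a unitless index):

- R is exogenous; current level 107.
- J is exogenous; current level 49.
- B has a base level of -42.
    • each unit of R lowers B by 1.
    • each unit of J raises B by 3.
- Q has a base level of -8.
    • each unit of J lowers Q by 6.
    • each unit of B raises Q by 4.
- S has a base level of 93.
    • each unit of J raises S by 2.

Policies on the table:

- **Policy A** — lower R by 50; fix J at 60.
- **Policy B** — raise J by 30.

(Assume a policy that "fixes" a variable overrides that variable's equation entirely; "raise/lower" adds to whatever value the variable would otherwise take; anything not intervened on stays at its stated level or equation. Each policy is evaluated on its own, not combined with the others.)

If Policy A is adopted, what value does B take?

81

Policy A (R − 50, J := 60):
  R = 107 − 50 = 57
  J = 60
  B = -42 − 57 + 3·60 = 81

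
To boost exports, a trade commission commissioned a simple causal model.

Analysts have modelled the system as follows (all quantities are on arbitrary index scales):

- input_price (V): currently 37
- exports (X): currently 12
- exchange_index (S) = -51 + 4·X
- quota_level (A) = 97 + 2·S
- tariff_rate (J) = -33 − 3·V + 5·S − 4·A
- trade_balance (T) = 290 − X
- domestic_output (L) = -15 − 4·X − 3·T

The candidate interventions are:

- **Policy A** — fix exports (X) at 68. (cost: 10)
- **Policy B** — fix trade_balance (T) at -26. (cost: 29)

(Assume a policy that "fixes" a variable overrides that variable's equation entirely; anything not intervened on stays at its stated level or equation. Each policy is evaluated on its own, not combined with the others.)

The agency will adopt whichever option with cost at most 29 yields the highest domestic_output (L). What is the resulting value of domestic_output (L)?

15

Policy A (X := 68):
  X = 68
  T = 290 − 68 = 222
  L = -15 − 4·68 − 3·222 = -953
Policy B (T := -26):
  X = 12
  T = -26
  L = -15 − 4·12 − 3·(-26) = 15
Comparing — Policy A: L=-953, Policy B: L=15. Highest is 15 (Policy B).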